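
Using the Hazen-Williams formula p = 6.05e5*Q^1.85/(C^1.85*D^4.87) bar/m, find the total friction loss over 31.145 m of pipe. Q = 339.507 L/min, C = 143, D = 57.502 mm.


Q^1.85 = 48092
C^1.85 = 9713.4
D^4.87 = 3.7124e+08
p/m = 0.0080686 bar/m
p_total = 0.0080686 * 31.145 = 0.25130 bar

0.25130 bar


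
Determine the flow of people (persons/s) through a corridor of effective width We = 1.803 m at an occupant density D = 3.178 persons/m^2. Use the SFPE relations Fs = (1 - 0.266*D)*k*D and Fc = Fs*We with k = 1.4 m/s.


1 - 0.266*D = 1 - 0.266*3.178 = 0.15465
Fs = 0.15465 * 1.4 * 3.178 = 0.68808 persons/(s*m)
Fc = 0.68808 * 1.803 = 1.2406 persons/s

1.2406 persons/s


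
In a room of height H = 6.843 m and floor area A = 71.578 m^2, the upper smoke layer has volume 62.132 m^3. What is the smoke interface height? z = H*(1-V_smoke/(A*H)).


V/(A*H) = 0.12685
1 - 0.12685 = 0.87315
z = 6.843 * 0.87315 = 5.9750 m

5.9750 m


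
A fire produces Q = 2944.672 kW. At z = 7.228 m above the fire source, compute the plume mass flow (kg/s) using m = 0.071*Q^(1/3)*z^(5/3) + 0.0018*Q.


Q^(1/3) = 14.333
z^(5/3) = 27.021
First term = 0.071 * 14.333 * 27.021 = 27.498
Second term = 0.0018 * 2944.672 = 5.3004
m = 32.798 kg/s

32.798 kg/s


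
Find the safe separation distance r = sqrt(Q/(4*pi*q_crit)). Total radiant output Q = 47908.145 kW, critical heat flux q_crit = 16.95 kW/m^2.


4*pi*q_crit = 213.00
Q/(4*pi*q_crit) = 224.92
r = sqrt(224.92) = 14.997 m

14.997 m


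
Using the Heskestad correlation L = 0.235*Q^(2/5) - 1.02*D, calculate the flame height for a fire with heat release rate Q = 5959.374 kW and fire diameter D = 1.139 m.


Q^(2/5) = 32.365
0.235 * Q^(2/5) = 7.6059
1.02 * D = 1.1618
L = 6.4441 m

6.4441 m


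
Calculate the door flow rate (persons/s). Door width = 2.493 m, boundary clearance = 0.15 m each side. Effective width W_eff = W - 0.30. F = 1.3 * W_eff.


W_eff = 2.493 - 0.30 = 2.193 m
F = 1.3 * 2.193 = 2.8509 persons/s

2.8509 persons/s


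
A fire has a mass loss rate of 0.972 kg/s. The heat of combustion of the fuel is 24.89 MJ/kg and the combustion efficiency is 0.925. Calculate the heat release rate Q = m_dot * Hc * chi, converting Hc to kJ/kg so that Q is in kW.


Hc = 24.89 MJ/kg = 24.89 * 1000 kJ/kg = 24890 kJ/kg
Q = 0.972 kg/s * 24890 kJ/kg * 0.925 = 22378.599 kW

22378.599 kW


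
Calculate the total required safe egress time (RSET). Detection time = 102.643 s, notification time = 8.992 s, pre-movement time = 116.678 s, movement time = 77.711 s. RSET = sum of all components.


Total = 102.643 + 8.992 + 116.678 + 77.711 = 306.024 s

306.024 s


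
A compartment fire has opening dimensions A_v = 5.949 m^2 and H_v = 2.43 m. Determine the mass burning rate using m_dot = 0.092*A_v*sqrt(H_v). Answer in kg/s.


sqrt(H_v) = 1.5588
m_dot = 0.092 * 5.949 * 1.5588 = 0.85317 kg/s

0.85317 kg/s


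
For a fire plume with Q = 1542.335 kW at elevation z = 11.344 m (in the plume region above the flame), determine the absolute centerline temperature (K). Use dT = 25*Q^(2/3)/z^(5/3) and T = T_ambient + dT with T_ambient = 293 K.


Q^(2/3) = 133.49
z^(5/3) = 57.272
dT = 25 * 133.49 / 57.272 = 58.271 K
T = 293 + 58.271 = 351.27 K

351.27 K


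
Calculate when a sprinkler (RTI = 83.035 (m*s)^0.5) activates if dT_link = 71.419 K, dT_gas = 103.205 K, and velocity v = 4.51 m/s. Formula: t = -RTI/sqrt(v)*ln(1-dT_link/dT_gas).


dT_link/dT_gas = 0.69201
ln(1 - 0.69201) = -1.1777
t = -83.035 / sqrt(4.51) * -1.1777 = 46.047 s

46.047 s


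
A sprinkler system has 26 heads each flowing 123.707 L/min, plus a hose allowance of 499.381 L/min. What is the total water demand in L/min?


Sprinkler demand = 26 * 123.707 = 3216.382 L/min
Total = 3216.382 + 499.381 = 3715.763 L/min

3715.763 L/min


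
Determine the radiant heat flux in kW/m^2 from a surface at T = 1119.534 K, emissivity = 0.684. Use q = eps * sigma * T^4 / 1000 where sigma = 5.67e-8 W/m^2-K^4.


T^4 = 1.5709e+12
q = 0.684 * 5.67e-8 * 1.5709e+12 / 1000 = 60.924 kW/m^2

60.924 kW/m^2


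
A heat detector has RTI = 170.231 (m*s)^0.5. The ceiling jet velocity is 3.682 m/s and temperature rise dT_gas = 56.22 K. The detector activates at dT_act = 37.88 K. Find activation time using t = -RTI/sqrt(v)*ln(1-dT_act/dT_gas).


dT_act/dT_gas = 0.67378
ln(1 - 0.67378) = -1.1202
t = -170.231 / sqrt(3.682) * -1.1202 = 99.377 s

99.377 s


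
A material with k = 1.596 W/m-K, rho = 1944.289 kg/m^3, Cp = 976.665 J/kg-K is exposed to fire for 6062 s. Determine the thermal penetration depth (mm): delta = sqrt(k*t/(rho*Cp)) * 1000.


alpha = 1.596 / (1944.289 * 976.665) = 8.4048e-07 m^2/s
alpha * t = 0.0050950
delta = sqrt(0.0050950) * 1000 = 71.379 mm

71.379 mm


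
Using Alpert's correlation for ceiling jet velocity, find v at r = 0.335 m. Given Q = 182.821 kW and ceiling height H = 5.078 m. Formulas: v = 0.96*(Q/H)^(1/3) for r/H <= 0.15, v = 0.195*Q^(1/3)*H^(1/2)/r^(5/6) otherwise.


r/H = 0.335 / 5.078 = 0.065971
r/H <= 0.15, so v = 0.96*(Q/H)^(1/3)
Q/H = 36.003
(Q/H)^(1/3) = 3.3020
v = 0.96 * 3.3020 = 3.1699 m/s

3.1699 m/s


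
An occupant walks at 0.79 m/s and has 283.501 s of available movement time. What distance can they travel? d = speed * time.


d = 0.79 * 283.501 = 223.97 m

223.97 m


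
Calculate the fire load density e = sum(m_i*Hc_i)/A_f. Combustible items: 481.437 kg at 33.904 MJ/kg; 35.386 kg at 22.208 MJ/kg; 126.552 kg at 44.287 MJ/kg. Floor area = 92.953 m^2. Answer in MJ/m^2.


Total energy = 481.437*33.904 + 35.386*22.208 + 126.552*44.287
= 16322.64 + 785.8523 + 5604.608
= 22713.10 MJ
e = 22713.10 / 92.953 = 244.35 MJ/m^2

244.35 MJ/m^2


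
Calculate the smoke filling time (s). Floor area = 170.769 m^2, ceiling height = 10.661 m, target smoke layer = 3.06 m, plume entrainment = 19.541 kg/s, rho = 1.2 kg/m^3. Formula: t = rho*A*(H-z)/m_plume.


H - z = 7.601 m
t = 1.2 * 170.769 * 7.601 / 19.541 = 79.710 s

79.710 s


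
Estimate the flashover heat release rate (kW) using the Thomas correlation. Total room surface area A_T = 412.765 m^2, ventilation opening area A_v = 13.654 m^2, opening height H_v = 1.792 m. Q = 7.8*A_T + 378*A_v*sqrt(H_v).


7.8*A_T = 3219.567
sqrt(H_v) = 1.3387
378*A_v*sqrt(H_v) = 6909.1
Q = 3219.567 + 6909.1 = 10129 kW

10129 kW


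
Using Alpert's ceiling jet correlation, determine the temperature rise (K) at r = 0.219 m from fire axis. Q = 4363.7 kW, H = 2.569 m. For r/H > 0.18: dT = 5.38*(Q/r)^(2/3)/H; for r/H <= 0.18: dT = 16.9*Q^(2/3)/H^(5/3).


r/H = 0.219 / 2.569 = 0.085247
r/H <= 0.18, so dT = 16.9*Q^(2/3)/H^(5/3)
Q^(2/3) = 267.04
H^(5/3) = 4.8188
dT = 16.9 * 267.04 / 4.8188 = 936.52 K

936.52 K


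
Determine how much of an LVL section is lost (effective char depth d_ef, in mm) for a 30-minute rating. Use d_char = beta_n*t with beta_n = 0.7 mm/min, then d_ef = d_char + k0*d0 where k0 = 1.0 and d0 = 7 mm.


d_char = 0.7 * 30 = 21 mm
d_ef = 21 + 1.0*7 = 28 mm

28 mm


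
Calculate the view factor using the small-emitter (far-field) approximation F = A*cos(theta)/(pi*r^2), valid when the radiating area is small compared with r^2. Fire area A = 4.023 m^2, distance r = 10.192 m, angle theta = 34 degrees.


cos(34 deg) = 0.82904
pi*r^2 = 326.34
F = 4.023 * 0.82904 / 326.34 = 0.010220

0.010220


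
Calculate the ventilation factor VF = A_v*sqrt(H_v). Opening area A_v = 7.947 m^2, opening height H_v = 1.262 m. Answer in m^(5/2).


sqrt(H_v) = 1.1234
VF = 7.947 * 1.1234 = 8.9276 m^(5/2)

8.9276 m^(5/2)


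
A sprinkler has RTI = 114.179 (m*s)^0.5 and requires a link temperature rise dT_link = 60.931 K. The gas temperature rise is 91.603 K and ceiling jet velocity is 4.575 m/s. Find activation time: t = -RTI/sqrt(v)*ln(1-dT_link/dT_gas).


dT_link/dT_gas = 0.66516
ln(1 - 0.66516) = -1.0941
t = -114.179 / sqrt(4.575) * -1.0941 = 58.405 s

58.405 s


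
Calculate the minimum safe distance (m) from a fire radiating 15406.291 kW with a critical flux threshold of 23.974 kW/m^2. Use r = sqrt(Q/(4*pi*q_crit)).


4*pi*q_crit = 301.27
Q/(4*pi*q_crit) = 51.138
r = sqrt(51.138) = 7.1511 m

7.1511 m


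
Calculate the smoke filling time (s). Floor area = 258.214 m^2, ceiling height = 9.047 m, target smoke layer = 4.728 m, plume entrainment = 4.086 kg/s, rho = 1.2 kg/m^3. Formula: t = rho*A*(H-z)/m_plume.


H - z = 4.319 m
t = 1.2 * 258.214 * 4.319 / 4.086 = 327.53 s

327.53 s


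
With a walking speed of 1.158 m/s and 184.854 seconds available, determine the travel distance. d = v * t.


d = 1.158 * 184.854 = 214.06 m

214.06 m


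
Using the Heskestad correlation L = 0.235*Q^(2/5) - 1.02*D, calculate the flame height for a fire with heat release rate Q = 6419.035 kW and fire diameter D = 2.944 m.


Q^(2/5) = 33.342
0.235 * Q^(2/5) = 7.8353
1.02 * D = 3.0029
L = 4.8324 m

4.8324 m


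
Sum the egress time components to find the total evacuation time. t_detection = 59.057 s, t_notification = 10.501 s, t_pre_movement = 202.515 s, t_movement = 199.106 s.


Total = 59.057 + 10.501 + 202.515 + 199.106 = 471.179 s

471.179 s


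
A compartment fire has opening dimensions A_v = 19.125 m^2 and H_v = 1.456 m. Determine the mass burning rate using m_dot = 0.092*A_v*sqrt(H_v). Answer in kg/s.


sqrt(H_v) = 1.2066
m_dot = 0.092 * 19.125 * 1.2066 = 2.1231 kg/s

2.1231 kg/s


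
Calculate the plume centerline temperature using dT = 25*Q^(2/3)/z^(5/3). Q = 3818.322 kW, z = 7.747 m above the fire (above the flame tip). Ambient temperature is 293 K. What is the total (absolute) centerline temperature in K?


Q^(2/3) = 244.30
z^(5/3) = 30.331
dT = 25 * 244.30 / 30.331 = 201.36 K
T = 293 + 201.36 = 494.36 K

494.36 K


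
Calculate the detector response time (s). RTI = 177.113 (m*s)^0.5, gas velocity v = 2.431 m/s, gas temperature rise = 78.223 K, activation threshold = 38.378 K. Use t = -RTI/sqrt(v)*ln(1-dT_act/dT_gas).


dT_act/dT_gas = 0.49062
ln(1 - 0.49062) = -0.67457
t = -177.113 / sqrt(2.431) * -0.67457 = 76.627 s

76.627 s


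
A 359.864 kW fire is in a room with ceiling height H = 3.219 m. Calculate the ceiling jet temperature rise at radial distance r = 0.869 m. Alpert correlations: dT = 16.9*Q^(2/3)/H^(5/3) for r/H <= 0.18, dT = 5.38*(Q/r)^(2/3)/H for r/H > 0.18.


r/H = 0.869 / 3.219 = 0.26996
r/H > 0.18, so dT = 5.38*(Q/r)^(2/3)/H
Q/r = 414.11
(Q/r)^(2/3) = 55.558
dT = 5.38 * 55.558 / 3.219 = 92.855 K

92.855 K


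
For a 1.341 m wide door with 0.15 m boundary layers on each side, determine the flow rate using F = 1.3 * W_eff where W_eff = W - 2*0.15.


W_eff = 1.341 - 0.30 = 1.041 m
F = 1.3 * 1.041 = 1.3533 persons/s

1.3533 persons/s


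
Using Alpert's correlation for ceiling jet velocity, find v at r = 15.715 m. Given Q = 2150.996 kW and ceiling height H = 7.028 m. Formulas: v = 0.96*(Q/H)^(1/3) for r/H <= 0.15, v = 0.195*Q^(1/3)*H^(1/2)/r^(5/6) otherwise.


r/H = 15.715 / 7.028 = 2.2361
r/H > 0.15, so v = 0.195*Q^(1/3)*H^(1/2)/r^(5/6)
Q^(1/3) = 12.909
H^(1/2) = 2.6510
r^(5/6) = 9.9295
v = 0.195 * 12.909 * 2.6510 / 9.9295 = 0.67205 m/s

0.67205 m/s


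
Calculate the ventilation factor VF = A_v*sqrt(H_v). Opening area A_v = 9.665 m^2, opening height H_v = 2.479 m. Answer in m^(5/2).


sqrt(H_v) = 1.5745
VF = 9.665 * 1.5745 = 15.217 m^(5/2)

15.217 m^(5/2)


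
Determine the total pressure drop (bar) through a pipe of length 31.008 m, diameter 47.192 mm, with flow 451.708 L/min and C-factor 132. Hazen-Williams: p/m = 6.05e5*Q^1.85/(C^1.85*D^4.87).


Q^1.85 = 81562
C^1.85 = 8376.5
D^4.87 = 1.4182e+08
p/m = 0.041538 bar/m
p_total = 0.041538 * 31.008 = 1.2880 bar

1.2880 bar


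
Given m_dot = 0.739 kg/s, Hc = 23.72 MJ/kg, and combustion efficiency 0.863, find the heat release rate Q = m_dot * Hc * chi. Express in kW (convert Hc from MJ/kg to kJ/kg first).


Hc = 23.72 MJ/kg = 23.72 * 1000 kJ/kg = 23720 kJ/kg
Q = 0.739 kg/s * 23720 kJ/kg * 0.863 = 15128 kW

15128 kW


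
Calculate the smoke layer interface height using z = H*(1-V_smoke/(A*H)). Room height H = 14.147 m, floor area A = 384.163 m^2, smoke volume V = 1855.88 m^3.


V/(A*H) = 0.34148
1 - 0.34148 = 0.65852
z = 14.147 * 0.65852 = 9.3160 m

9.3160 m


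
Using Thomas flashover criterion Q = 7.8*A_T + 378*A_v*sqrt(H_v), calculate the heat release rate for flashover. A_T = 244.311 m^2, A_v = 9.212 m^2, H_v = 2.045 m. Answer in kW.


7.8*A_T = 1905.6
sqrt(H_v) = 1.4300
378*A_v*sqrt(H_v) = 4979.6
Q = 1905.6 + 4979.6 = 6885.2 kW

6885.2 kW


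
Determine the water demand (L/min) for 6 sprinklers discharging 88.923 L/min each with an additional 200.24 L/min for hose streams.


Sprinkler demand = 6 * 88.923 = 533.538 L/min
Total = 533.538 + 200.24 = 733.778 L/min

733.778 L/min


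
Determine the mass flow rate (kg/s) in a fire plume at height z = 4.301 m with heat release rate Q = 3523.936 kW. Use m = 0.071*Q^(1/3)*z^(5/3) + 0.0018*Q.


Q^(1/3) = 15.217
z^(5/3) = 11.375
First term = 0.071 * 15.217 * 11.375 = 12.290
Second term = 0.0018 * 3523.936 = 6.3431
m = 18.633 kg/s

18.633 kg/s


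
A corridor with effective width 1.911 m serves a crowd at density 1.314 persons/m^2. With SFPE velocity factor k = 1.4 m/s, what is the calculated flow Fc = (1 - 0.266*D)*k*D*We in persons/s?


1 - 0.266*D = 1 - 0.266*1.314 = 0.65048
Fs = 0.65048 * 1.4 * 1.314 = 1.1966 persons/(s*m)
Fc = 1.1966 * 1.911 = 2.2867 persons/s

2.2867 persons/s


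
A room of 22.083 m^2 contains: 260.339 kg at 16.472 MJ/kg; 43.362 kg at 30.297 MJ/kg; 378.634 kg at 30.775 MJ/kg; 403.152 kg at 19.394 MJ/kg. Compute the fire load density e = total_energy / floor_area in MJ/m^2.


Total energy = 260.339*16.472 + 43.362*30.297 + 378.634*30.775 + 403.152*19.394
= 4288.304 + 1313.739 + 11652.46 + 7818.730
= 25073.23 MJ
e = 25073.23 / 22.083 = 1135.4 MJ/m^2

1135.4 MJ/m^2


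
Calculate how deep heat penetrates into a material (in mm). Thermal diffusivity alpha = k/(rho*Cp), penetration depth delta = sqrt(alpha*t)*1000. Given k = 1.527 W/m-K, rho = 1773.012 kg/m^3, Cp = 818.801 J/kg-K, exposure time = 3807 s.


alpha = 1.527 / (1773.012 * 818.801) = 1.0518e-06 m^2/s
alpha * t = 0.0040043
delta = sqrt(0.0040043) * 1000 = 63.280 mm

63.280 mm


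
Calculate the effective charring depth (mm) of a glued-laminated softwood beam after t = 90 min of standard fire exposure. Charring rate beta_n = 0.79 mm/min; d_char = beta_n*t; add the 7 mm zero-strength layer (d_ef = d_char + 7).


d_char = 0.79 * 90 = 71.1 mm
d_ef = 71.1 + 1.0*7 = 78.1 mm

78.1 mm


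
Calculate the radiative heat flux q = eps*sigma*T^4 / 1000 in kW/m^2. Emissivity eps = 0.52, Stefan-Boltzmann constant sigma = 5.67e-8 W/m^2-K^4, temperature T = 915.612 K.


T^4 = 7.0282e+11
q = 0.52 * 5.67e-8 * 7.0282e+11 / 1000 = 20.722 kW/m^2

20.722 kW/m^2


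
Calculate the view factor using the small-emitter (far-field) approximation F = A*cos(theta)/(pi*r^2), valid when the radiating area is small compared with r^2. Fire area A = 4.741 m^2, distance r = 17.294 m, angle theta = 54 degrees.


cos(54 deg) = 0.58779
pi*r^2 = 939.60
F = 4.741 * 0.58779 / 939.60 = 0.0029658

0.0029658


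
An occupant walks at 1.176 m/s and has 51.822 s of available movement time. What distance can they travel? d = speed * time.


d = 1.176 * 51.822 = 60.943 m

60.943 m


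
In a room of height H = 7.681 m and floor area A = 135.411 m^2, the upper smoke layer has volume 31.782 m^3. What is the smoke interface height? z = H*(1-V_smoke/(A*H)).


V/(A*H) = 0.030557
1 - 0.030557 = 0.96944
z = 7.681 * 0.96944 = 7.4463 m

7.4463 m


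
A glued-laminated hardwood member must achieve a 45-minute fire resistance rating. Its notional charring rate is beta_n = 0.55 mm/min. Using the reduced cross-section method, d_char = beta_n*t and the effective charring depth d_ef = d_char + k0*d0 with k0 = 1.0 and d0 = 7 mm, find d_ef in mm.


d_char = 0.55 * 45 = 24.75 mm
d_ef = 24.75 + 1.0*7 = 31.75 mm

31.75 mm


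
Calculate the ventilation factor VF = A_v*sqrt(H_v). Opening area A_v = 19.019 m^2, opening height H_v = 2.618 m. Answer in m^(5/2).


sqrt(H_v) = 1.6180
VF = 19.019 * 1.6180 = 30.773 m^(5/2)

30.773 m^(5/2)


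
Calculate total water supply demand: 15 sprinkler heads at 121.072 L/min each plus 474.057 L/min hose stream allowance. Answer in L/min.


Sprinkler demand = 15 * 121.072 = 1816.08 L/min
Total = 1816.08 + 474.057 = 2290.137 L/min

2290.137 L/min


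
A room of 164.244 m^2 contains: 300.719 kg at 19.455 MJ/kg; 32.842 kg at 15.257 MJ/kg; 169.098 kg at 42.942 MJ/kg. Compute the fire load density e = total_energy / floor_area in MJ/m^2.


Total energy = 300.719*19.455 + 32.842*15.257 + 169.098*42.942
= 5850.488 + 501.0704 + 7261.406
= 13612.96 MJ
e = 13612.96 / 164.244 = 82.883 MJ/m^2

82.883 MJ/m^2


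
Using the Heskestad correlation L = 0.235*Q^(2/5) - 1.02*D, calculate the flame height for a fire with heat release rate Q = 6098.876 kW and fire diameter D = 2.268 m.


Q^(2/5) = 32.666
0.235 * Q^(2/5) = 7.6766
1.02 * D = 2.3134
L = 5.3632 m

5.3632 m


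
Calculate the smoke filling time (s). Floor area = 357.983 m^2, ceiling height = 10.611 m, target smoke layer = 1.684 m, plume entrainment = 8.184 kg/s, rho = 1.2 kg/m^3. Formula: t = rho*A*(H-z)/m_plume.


H - z = 8.927 m
t = 1.2 * 357.983 * 8.927 / 8.184 = 468.58 s

468.58 s


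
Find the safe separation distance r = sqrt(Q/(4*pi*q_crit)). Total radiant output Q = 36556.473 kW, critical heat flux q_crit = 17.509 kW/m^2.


4*pi*q_crit = 220.02
Q/(4*pi*q_crit) = 166.15
r = sqrt(166.15) = 12.890 m

12.890 m


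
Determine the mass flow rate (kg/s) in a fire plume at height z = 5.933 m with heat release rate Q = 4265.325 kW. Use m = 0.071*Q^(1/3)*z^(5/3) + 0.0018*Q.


Q^(1/3) = 16.218
z^(5/3) = 19.444
First term = 0.071 * 16.218 * 19.444 = 22.389
Second term = 0.0018 * 4265.325 = 7.6776
m = 30.066 kg/s

30.066 kg/s


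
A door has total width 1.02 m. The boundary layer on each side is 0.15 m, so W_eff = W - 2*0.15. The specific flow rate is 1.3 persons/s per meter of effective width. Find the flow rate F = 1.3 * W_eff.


W_eff = 1.02 - 0.30 = 0.72 m
F = 1.3 * 0.72 = 0.936 persons/s

0.936 persons/s


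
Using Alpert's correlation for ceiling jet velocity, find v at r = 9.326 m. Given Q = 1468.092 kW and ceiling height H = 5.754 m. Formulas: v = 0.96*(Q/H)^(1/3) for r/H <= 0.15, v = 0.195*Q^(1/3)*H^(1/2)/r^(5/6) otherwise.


r/H = 9.326 / 5.754 = 1.6208
r/H > 0.15, so v = 0.195*Q^(1/3)*H^(1/2)/r^(5/6)
Q^(1/3) = 11.365
H^(1/2) = 2.3987
r^(5/6) = 6.4281
v = 0.195 * 11.365 * 2.3987 / 6.4281 = 0.82704 m/s

0.82704 m/s


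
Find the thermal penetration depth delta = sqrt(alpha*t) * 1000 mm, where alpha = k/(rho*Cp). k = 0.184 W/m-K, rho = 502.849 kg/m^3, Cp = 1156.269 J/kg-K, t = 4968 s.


alpha = 0.184 / (502.849 * 1156.269) = 3.1646e-07 m^2/s
alpha * t = 0.0015722
delta = sqrt(0.0015722) * 1000 = 39.651 mm

39.651 mm


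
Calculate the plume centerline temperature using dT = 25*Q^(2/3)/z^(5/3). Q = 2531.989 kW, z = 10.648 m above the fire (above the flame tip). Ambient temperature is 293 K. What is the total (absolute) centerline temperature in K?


Q^(2/3) = 185.77
z^(5/3) = 51.536
dT = 25 * 185.77 / 51.536 = 90.116 K
T = 293 + 90.116 = 383.12 K

383.12 K


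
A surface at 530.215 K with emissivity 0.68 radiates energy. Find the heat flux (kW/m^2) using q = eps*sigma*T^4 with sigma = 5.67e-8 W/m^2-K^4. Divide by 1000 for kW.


T^4 = 7.9033e+10
q = 0.68 * 5.67e-8 * 7.9033e+10 / 1000 = 3.0472 kW/m^2

3.0472 kW/m^2


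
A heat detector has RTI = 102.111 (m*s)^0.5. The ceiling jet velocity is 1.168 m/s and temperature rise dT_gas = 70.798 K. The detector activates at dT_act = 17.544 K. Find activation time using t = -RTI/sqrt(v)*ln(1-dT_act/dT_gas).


dT_act/dT_gas = 0.24780
ln(1 - 0.24780) = -0.28476
t = -102.111 / sqrt(1.168) * -0.28476 = 26.905 s

26.905 s


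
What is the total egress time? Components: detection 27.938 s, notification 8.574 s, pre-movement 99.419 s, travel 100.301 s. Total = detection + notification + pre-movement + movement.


Total = 27.938 + 8.574 + 99.419 + 100.301 = 236.232 s

236.232 s


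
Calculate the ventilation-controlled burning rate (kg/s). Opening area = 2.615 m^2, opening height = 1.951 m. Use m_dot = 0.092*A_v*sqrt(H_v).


sqrt(H_v) = 1.3968
m_dot = 0.092 * 2.615 * 1.3968 = 0.33604 kg/s

0.33604 kg/s


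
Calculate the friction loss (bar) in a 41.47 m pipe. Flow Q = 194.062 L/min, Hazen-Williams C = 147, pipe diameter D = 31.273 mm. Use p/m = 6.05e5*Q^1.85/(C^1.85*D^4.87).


Q^1.85 = 17088
C^1.85 = 10222
D^4.87 = 1.9119e+07
p/m = 0.052897 bar/m
p_total = 0.052897 * 41.47 = 2.1936 bar

2.1936 bar


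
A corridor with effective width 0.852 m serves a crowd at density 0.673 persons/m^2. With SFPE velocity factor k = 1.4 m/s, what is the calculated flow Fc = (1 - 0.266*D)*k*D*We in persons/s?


1 - 0.266*D = 1 - 0.266*0.673 = 0.82098
Fs = 0.82098 * 1.4 * 0.673 = 0.77353 persons/(s*m)
Fc = 0.77353 * 0.852 = 0.65905 persons/s

0.65905 persons/s


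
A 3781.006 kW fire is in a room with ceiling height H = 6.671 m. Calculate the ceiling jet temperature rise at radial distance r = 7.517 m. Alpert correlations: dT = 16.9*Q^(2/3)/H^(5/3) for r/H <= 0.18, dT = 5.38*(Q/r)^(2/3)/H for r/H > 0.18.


r/H = 7.517 / 6.671 = 1.1268
r/H > 0.18, so dT = 5.38*(Q/r)^(2/3)/H
Q/r = 502.99
(Q/r)^(2/3) = 63.247
dT = 5.38 * 63.247 / 6.671 = 51.007 K

51.007 K


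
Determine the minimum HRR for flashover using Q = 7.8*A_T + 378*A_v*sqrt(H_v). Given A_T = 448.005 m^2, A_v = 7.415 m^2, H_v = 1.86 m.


7.8*A_T = 3494.439
sqrt(H_v) = 1.3638
378*A_v*sqrt(H_v) = 3822.6
Q = 3494.439 + 3822.6 = 7317.0 kW

7317.0 kW


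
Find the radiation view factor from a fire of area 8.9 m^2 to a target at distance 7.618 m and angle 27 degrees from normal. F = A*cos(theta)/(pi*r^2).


cos(27 deg) = 0.89101
pi*r^2 = 182.32
F = 8.9 * 0.89101 / 182.32 = 0.043495

0.043495


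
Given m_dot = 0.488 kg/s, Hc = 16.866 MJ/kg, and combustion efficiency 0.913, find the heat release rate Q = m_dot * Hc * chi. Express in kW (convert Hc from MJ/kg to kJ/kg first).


Hc = 16.866 MJ/kg = 16.866 * 1000 kJ/kg = 16866 kJ/kg
Q = 0.488 kg/s * 16866 kJ/kg * 0.913 = 7514.5 kW

7514.5 kW


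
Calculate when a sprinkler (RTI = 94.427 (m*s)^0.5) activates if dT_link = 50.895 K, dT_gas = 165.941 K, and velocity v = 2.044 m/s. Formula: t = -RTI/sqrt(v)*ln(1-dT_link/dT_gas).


dT_link/dT_gas = 0.30671
ln(1 - 0.30671) = -0.36630
t = -94.427 / sqrt(2.044) * -0.36630 = 24.193 s

24.193 s


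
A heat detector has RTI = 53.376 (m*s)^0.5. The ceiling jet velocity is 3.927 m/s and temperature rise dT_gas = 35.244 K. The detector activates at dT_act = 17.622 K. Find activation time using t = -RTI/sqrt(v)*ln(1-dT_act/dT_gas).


dT_act/dT_gas = 0.5
ln(1 - 0.5) = -0.69315
t = -53.376 / sqrt(3.927) * -0.69315 = 18.670 s

18.670 s


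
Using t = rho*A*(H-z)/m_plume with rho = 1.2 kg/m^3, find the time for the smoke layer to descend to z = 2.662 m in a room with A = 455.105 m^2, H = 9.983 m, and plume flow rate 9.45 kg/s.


H - z = 7.321 m
t = 1.2 * 455.105 * 7.321 / 9.45 = 423.09 s

423.09 s


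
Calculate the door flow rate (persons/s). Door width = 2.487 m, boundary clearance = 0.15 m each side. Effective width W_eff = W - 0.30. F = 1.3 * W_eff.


W_eff = 2.487 - 0.30 = 2.187 m
F = 1.3 * 2.187 = 2.8431 persons/s

2.8431 persons/s


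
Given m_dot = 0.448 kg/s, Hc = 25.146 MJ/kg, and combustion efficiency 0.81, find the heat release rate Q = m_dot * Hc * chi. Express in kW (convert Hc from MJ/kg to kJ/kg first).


Hc = 25.146 MJ/kg = 25.146 * 1000 kJ/kg = 25146 kJ/kg
Q = 0.448 kg/s * 25146 kJ/kg * 0.81 = 9125.0 kW

9125.0 kW


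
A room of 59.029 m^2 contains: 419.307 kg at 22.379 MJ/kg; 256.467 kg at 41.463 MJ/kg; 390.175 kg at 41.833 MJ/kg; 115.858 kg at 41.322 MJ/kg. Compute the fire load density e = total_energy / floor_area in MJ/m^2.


Total energy = 419.307*22.379 + 256.467*41.463 + 390.175*41.833 + 115.858*41.322
= 9383.671 + 10633.89 + 16322.19 + 4787.484
= 41127.24 MJ
e = 41127.24 / 59.029 = 696.73 MJ/m^2

696.73 MJ/m^2


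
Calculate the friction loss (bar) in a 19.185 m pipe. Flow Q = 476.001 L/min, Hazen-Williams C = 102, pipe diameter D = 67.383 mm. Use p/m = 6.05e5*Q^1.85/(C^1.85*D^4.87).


Q^1.85 = 89862
C^1.85 = 5198.9
D^4.87 = 8.0360e+08
p/m = 0.013013 bar/m
p_total = 0.013013 * 19.185 = 0.24966 bar

0.24966 bar


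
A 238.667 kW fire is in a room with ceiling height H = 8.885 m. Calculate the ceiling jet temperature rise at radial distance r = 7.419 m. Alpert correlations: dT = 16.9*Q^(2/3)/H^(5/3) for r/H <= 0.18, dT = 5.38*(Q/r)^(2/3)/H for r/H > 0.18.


r/H = 7.419 / 8.885 = 0.83500
r/H > 0.18, so dT = 5.38*(Q/r)^(2/3)/H
Q/r = 32.170
(Q/r)^(2/3) = 10.115
dT = 5.38 * 10.115 / 8.885 = 6.1248 K

6.1248 K


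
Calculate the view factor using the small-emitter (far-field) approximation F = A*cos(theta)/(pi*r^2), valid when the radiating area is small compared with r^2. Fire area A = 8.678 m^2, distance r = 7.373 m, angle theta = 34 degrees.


cos(34 deg) = 0.82904
pi*r^2 = 170.78
F = 8.678 * 0.82904 / 170.78 = 0.042127

0.042127


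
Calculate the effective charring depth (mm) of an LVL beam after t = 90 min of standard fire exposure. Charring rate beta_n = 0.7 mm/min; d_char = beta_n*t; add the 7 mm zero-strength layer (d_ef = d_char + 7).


d_char = 0.7 * 90 = 63 mm
d_ef = 63 + 1.0*7 = 70 mm

70 mm


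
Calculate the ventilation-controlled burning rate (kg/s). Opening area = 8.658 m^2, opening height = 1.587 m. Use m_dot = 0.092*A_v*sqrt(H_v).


sqrt(H_v) = 1.2598
m_dot = 0.092 * 8.658 * 1.2598 = 1.0034 kg/s

1.0034 kg/s


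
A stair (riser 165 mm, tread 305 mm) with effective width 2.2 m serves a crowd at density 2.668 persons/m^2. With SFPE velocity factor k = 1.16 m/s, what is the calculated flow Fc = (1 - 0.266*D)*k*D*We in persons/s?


1 - 0.266*D = 1 - 0.266*2.668 = 0.29031
Fs = 0.29031 * 1.16 * 2.668 = 0.89848 persons/(s*m)
Fc = 0.89848 * 2.2 = 1.9767 persons/s

1.9767 persons/s


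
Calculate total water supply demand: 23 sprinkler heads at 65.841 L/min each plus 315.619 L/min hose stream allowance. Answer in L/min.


Sprinkler demand = 23 * 65.841 = 1514.343 L/min
Total = 1514.343 + 315.619 = 1829.962 L/min

1829.962 L/min


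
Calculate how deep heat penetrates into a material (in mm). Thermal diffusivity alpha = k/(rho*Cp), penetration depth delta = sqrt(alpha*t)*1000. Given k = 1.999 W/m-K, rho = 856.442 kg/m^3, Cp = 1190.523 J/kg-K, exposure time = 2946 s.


alpha = 1.999 / (856.442 * 1190.523) = 1.9605e-06 m^2/s
alpha * t = 0.0057758
delta = sqrt(0.0057758) * 1000 = 75.998 mm

75.998 mm


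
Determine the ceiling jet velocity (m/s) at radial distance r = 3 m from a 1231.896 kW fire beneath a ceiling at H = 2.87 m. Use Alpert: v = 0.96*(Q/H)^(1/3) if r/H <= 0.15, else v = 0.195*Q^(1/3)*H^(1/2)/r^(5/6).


r/H = 3 / 2.87 = 1.0453
r/H > 0.15, so v = 0.195*Q^(1/3)*H^(1/2)/r^(5/6)
Q^(1/3) = 10.720
H^(1/2) = 1.6941
r^(5/6) = 2.4980
v = 0.195 * 10.720 * 1.6941 / 2.4980 = 1.4176 m/s

1.4176 m/s


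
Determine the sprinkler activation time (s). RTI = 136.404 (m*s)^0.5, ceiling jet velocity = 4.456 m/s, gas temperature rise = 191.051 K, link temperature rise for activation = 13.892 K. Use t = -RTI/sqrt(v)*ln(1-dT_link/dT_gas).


dT_link/dT_gas = 0.072714
ln(1 - 0.072714) = -0.075493
t = -136.404 / sqrt(4.456) * -0.075493 = 4.8782 s

4.8782 s


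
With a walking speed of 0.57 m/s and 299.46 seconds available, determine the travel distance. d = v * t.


d = 0.57 * 299.46 = 170.69 m

170.69 m


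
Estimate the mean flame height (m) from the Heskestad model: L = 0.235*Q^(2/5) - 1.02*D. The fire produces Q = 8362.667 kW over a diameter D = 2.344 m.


Q^(2/5) = 37.063
0.235 * Q^(2/5) = 8.7098
1.02 * D = 2.3909
L = 6.3189 m

6.3189 m


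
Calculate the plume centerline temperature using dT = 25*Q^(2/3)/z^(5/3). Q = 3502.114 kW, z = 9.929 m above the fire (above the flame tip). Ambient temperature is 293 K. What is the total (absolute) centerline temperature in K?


Q^(2/3) = 230.61
z^(5/3) = 45.868
dT = 25 * 230.61 / 45.868 = 125.69 K
T = 293 + 125.69 = 418.69 K

418.69 K


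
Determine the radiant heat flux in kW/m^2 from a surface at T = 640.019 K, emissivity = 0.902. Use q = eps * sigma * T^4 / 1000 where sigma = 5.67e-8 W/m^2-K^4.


T^4 = 1.6779e+11
q = 0.902 * 5.67e-8 * 1.6779e+11 / 1000 = 8.5815 kW/m^2

8.5815 kW/m^2


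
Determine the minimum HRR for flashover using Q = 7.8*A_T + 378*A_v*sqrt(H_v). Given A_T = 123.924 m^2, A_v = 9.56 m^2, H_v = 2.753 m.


7.8*A_T = 966.61
sqrt(H_v) = 1.6592
378*A_v*sqrt(H_v) = 5995.9
Q = 966.61 + 5995.9 = 6962.5 kW

6962.5 kW


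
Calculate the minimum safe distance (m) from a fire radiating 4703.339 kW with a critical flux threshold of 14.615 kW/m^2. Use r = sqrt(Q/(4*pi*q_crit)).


4*pi*q_crit = 183.66
Q/(4*pi*q_crit) = 25.609
r = sqrt(25.609) = 5.0606 m

5.0606 m


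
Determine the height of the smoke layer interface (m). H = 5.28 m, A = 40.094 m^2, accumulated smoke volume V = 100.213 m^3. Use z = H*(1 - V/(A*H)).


V/(A*H) = 0.47338
1 - 0.47338 = 0.52662
z = 5.28 * 0.52662 = 2.7805 m

2.7805 m


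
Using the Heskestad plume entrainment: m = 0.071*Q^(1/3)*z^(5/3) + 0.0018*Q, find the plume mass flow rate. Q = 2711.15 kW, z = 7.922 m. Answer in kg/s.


Q^(1/3) = 13.944
z^(5/3) = 31.482
First term = 0.071 * 13.944 * 31.482 = 31.167
Second term = 0.0018 * 2711.15 = 4.8801
m = 36.047 kg/s

36.047 kg/s


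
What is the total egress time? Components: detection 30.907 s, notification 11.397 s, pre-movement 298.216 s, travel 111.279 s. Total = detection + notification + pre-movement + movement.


Total = 30.907 + 11.397 + 298.216 + 111.279 = 451.799 s

451.799 s


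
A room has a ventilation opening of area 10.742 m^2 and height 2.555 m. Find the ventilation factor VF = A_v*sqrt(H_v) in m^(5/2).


sqrt(H_v) = 1.5984
VF = 10.742 * 1.5984 = 17.170 m^(5/2)

17.170 m^(5/2)


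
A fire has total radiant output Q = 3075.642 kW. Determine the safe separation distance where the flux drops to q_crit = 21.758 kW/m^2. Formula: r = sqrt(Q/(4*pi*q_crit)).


4*pi*q_crit = 273.42
Q/(4*pi*q_crit) = 11.249
r = sqrt(11.249) = 3.3539 m

3.3539 m


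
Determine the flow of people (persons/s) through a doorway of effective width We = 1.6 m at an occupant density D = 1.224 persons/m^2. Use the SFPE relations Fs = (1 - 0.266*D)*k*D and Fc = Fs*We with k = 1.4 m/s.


1 - 0.266*D = 1 - 0.266*1.224 = 0.67442
Fs = 0.67442 * 1.4 * 1.224 = 1.1557 persons/(s*m)
Fc = 1.1557 * 1.6 = 1.8491 persons/s

1.8491 persons/s


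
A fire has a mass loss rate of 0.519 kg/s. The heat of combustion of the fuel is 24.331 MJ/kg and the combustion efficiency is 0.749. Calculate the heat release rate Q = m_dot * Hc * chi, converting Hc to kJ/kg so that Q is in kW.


Hc = 24.331 MJ/kg = 24.331 * 1000 kJ/kg = 24331 kJ/kg
Q = 0.519 kg/s * 24331 kJ/kg * 0.749 = 9458.2 kW

9458.2 kW


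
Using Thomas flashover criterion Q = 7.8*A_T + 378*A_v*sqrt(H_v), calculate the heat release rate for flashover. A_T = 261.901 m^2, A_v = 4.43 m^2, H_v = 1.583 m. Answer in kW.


7.8*A_T = 2042.8
sqrt(H_v) = 1.2582
378*A_v*sqrt(H_v) = 2106.9
Q = 2042.8 + 2106.9 = 4149.7 kW

4149.7 kW


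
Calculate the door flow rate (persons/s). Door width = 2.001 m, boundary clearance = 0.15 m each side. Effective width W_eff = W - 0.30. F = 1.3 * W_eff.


W_eff = 2.001 - 0.30 = 1.701 m
F = 1.3 * 1.701 = 2.2113 persons/s

2.2113 persons/s


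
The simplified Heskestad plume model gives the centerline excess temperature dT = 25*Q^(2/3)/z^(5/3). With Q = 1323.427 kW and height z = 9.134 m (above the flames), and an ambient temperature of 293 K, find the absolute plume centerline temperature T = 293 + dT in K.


Q^(2/3) = 120.54
z^(5/3) = 39.912
dT = 25 * 120.54 / 39.912 = 75.504 K
T = 293 + 75.504 = 368.50 K

368.50 K


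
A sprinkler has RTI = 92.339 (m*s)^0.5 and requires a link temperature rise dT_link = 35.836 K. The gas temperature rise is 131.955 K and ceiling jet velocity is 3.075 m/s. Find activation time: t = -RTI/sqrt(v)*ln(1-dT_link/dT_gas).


dT_link/dT_gas = 0.27158
ln(1 - 0.27158) = -0.31687
t = -92.339 / sqrt(3.075) * -0.31687 = 16.686 s

16.686 s


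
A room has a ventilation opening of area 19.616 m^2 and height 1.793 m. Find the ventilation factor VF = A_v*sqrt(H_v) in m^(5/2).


sqrt(H_v) = 1.3390
VF = 19.616 * 1.3390 = 26.266 m^(5/2)

26.266 m^(5/2)


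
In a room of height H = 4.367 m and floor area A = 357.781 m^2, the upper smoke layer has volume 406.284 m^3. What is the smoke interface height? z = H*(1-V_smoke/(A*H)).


V/(A*H) = 0.26003
1 - 0.26003 = 0.73997
z = 4.367 * 0.73997 = 3.2314 m

3.2314 m


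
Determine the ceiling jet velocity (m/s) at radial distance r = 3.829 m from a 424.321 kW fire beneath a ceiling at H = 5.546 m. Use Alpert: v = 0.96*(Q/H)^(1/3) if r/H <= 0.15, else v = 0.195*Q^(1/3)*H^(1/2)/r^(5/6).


r/H = 3.829 / 5.546 = 0.69041
r/H > 0.15, so v = 0.195*Q^(1/3)*H^(1/2)/r^(5/6)
Q^(1/3) = 7.5145
H^(1/2) = 2.3550
r^(5/6) = 3.0613
v = 0.195 * 7.5145 * 2.3550 / 3.0613 = 1.1272 m/s

1.1272 m/s


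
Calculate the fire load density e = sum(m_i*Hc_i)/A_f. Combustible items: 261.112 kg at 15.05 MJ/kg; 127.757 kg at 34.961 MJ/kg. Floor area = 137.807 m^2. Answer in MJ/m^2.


Total energy = 261.112*15.05 + 127.757*34.961
= 3929.736 + 4466.512
= 8396.248 MJ
e = 8396.248 / 137.807 = 60.928 MJ/m^2

60.928 MJ/m^2


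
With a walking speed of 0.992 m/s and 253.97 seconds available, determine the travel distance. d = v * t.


d = 0.992 * 253.97 = 251.94 m

251.94 m


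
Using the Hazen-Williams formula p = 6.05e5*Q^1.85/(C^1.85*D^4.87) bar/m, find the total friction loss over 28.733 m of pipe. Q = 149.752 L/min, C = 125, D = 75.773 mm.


Q^1.85 = 10579
C^1.85 = 7573.3
D^4.87 = 1.4231e+09
p/m = 0.00059385 bar/m
p_total = 0.00059385 * 28.733 = 0.017063 bar

0.017063 bar


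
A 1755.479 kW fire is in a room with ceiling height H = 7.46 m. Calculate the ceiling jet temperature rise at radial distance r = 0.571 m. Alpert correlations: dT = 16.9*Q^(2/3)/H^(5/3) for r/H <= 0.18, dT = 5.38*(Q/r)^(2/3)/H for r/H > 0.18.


r/H = 0.571 / 7.46 = 0.076542
r/H <= 0.18, so dT = 16.9*Q^(2/3)/H^(5/3)
Q^(2/3) = 145.52
H^(5/3) = 28.482
dT = 16.9 * 145.52 / 28.482 = 86.348 K

86.348 K


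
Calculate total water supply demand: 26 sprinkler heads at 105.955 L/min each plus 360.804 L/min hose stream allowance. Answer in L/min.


Sprinkler demand = 26 * 105.955 = 2754.83 L/min
Total = 2754.83 + 360.804 = 3115.634 L/min

3115.634 L/min


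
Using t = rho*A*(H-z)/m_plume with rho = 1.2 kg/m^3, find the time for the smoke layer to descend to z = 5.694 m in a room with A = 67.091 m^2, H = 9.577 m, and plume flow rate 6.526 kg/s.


H - z = 3.883 m
t = 1.2 * 67.091 * 3.883 / 6.526 = 47.903 s

47.903 s


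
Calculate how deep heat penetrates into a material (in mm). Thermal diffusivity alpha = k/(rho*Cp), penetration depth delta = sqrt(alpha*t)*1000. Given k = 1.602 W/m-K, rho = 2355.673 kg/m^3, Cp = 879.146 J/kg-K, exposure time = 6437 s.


alpha = 1.602 / (2355.673 * 879.146) = 7.7355e-07 m^2/s
alpha * t = 0.0049793
delta = sqrt(0.0049793) * 1000 = 70.564 mm

70.564 mm


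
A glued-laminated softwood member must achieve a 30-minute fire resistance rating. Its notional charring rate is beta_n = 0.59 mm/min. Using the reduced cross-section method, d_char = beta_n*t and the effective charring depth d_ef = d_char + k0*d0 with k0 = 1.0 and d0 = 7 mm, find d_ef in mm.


d_char = 0.59 * 30 = 17.7 mm
d_ef = 17.7 + 1.0*7 = 24.7 mm

24.7 mm


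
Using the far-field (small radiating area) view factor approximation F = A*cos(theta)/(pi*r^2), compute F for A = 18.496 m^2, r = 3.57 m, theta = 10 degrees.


cos(10 deg) = 0.98481
pi*r^2 = 40.039
F = 18.496 * 0.98481 / 40.039 = 0.45493

0.45493


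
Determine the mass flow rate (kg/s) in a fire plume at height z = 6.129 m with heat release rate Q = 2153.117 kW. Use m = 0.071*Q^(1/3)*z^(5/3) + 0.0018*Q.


Q^(1/3) = 12.913
z^(5/3) = 20.527
First term = 0.071 * 12.913 * 20.527 = 18.819
Second term = 0.0018 * 2153.117 = 3.8756
m = 22.695 kg/s

22.695 kg/s


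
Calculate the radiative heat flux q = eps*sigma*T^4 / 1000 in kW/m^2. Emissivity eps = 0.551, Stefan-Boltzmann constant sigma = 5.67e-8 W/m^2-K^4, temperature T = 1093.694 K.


T^4 = 1.4308e+12
q = 0.551 * 5.67e-8 * 1.4308e+12 / 1000 = 44.701 kW/m^2

44.701 kW/m^2


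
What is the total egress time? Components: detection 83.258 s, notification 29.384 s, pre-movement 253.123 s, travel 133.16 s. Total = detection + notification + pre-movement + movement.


Total = 83.258 + 29.384 + 253.123 + 133.16 = 498.925 s

498.925 s


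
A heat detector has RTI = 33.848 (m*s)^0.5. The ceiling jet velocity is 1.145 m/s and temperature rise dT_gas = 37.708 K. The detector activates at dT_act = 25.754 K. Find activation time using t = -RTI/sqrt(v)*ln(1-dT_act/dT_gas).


dT_act/dT_gas = 0.68299
ln(1 - 0.68299) = -1.1488
t = -33.848 / sqrt(1.145) * -1.1488 = 36.339 s

36.339 s


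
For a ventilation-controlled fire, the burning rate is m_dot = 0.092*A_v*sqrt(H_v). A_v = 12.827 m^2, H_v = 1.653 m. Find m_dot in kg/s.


sqrt(H_v) = 1.2857
m_dot = 0.092 * 12.827 * 1.2857 = 1.5172 kg/s

1.5172 kg/s


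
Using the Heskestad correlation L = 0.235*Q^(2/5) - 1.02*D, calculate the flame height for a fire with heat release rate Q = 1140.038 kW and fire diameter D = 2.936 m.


Q^(2/5) = 16.702
0.235 * Q^(2/5) = 3.9250
1.02 * D = 2.9947
L = 0.93024 m

0.93024 m


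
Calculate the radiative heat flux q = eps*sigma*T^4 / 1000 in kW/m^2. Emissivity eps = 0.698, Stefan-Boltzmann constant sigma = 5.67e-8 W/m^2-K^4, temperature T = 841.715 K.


T^4 = 5.0195e+11
q = 0.698 * 5.67e-8 * 5.0195e+11 / 1000 = 19.865 kW/m^2

19.865 kW/m^2


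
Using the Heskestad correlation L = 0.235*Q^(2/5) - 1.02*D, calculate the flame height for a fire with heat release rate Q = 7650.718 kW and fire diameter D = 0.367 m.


Q^(2/5) = 35.767
0.235 * Q^(2/5) = 8.4052
1.02 * D = 0.37434
L = 8.0309 m

8.0309 m


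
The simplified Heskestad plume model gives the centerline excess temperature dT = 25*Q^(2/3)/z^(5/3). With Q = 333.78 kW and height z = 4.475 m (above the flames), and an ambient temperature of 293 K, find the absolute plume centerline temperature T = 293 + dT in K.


Q^(2/3) = 48.118
z^(5/3) = 12.152
dT = 25 * 48.118 / 12.152 = 98.990 K
T = 293 + 98.990 = 391.99 K

391.99 K


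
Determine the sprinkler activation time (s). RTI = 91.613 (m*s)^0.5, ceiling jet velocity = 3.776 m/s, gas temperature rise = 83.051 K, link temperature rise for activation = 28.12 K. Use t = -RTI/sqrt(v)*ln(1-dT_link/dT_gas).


dT_link/dT_gas = 0.33859
ln(1 - 0.33859) = -0.41338
t = -91.613 / sqrt(3.776) * -0.41338 = 19.489 s

19.489 s


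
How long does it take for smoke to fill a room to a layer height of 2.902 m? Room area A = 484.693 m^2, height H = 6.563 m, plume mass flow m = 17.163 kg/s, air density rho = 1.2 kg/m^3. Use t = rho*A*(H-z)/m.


H - z = 3.661 m
t = 1.2 * 484.693 * 3.661 / 17.163 = 124.07 s

124.07 s


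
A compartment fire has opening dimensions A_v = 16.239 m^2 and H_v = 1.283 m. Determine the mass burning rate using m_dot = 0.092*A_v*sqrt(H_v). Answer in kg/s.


sqrt(H_v) = 1.1327
m_dot = 0.092 * 16.239 * 1.1327 = 1.6922 kg/s

1.6922 kg/s


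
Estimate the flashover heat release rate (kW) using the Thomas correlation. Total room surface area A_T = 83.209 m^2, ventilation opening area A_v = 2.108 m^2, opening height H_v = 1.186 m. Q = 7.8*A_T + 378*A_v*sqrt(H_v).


7.8*A_T = 649.03
sqrt(H_v) = 1.0890
378*A_v*sqrt(H_v) = 867.77
Q = 649.03 + 867.77 = 1516.8 kW

1516.8 kW


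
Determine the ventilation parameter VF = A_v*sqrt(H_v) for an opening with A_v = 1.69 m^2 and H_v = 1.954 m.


sqrt(H_v) = 1.3979
VF = 1.69 * 1.3979 = 2.3624 m^(5/2)

2.3624 m^(5/2)
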